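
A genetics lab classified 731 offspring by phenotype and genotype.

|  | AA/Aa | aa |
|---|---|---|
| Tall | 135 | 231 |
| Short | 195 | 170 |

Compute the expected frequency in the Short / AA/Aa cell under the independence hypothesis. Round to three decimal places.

Row total (Short) = 365; column total (AA/Aa) = 330; grand total N = 731.
Expected count = (row total × column total) / N = 365 × 330 / 731 = 164.774.

164.774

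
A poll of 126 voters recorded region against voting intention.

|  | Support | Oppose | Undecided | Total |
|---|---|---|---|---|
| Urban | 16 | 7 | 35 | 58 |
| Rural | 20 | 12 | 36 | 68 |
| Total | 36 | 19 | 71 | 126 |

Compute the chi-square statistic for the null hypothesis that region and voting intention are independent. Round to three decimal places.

Grand total N = 126.
Expected counts (row total × column total / N):
  Urban, Support: 58×36/126 = 16.5714
  Urban, Oppose: 58×19/126 = 8.7460
  Urban, Undecided: 58×71/126 = 32.6825
  Rural, Support: 68×36/126 = 19.4286
  Rural, Oppose: 68×19/126 = 10.2540
  Rural, Undecided: 68×71/126 = 38.3175
Contributions (O − E)²/E:
  (16 − 16.5714)²/16.5714 = 0.0197
  (7 − 8.7460)²/8.7460 = 0.3486
  (35 − 32.6825)²/32.6825 = 0.1643
  (20 − 19.4286)²/19.4286 = 0.0168
  (12 − 10.2540)²/10.2540 = 0.2973
  (36 − 38.3175)²/38.3175 = 0.1402
χ² = 0.0197 + 0.3486 + 0.1643 + 0.0168 + 0.2973 + 0.1402 = 0.987

0.987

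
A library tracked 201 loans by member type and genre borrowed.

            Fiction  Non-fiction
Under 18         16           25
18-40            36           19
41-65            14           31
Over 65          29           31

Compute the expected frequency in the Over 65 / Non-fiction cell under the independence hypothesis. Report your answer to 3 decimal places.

31.642

Row total (Over 65) = 60; column total (Non-fiction) = 106; grand total N = 201.
Expected count = (row total × column total) / N = 60 × 106 / 201 = 31.642.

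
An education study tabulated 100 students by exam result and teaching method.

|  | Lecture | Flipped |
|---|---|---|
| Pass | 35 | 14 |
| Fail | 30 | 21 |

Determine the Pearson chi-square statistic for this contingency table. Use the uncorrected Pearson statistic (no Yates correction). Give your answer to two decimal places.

Row totals: 49, 51. Column totals: 65, 35. Grand total N = 100.
Expected counts (row total × column total / N):
  Pass, Lecture: 49×65/100 = 31.850
  Pass, Flipped: 49×35/100 = 17.150
  Fail, Lecture: 51×65/100 = 33.150
  Fail, Flipped: 51×35/100 = 17.850
Contributions (O − E)²/E:
  (35 − 31.850)²/31.850 = 0.3115
  (14 − 17.150)²/17.150 = 0.5786
  (30 − 33.150)²/33.150 = 0.2993
  (21 − 17.850)²/17.850 = 0.5559
χ² = 0.3115 + 0.5786 + 0.2993 + 0.5559 = 1.75

1.75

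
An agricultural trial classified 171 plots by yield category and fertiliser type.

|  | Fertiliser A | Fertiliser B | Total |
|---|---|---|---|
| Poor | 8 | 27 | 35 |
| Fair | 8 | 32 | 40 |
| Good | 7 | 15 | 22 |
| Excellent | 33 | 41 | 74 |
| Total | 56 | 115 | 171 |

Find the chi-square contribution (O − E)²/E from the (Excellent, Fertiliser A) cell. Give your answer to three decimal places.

3.171

Row total (Excellent) = 74; column total (Fertiliser A) = 56; N = 171.
Expected count E = 74 × 56 / 171 = 24.2339.
Contribution = (O − E)²/E = (33 − 24.2339)² / 24.2339 = 3.171.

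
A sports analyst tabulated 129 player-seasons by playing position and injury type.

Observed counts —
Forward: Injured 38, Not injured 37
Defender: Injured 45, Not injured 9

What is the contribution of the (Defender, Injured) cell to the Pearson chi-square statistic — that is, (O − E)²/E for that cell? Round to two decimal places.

Row total (Defender) = 54; column total (Injured) = 83; N = 129.
Expected count E = 54 × 83 / 129 = 34.744.
Contribution = (O − E)²/E = (45 − 34.744)² / 34.744 = 3.03.

3.03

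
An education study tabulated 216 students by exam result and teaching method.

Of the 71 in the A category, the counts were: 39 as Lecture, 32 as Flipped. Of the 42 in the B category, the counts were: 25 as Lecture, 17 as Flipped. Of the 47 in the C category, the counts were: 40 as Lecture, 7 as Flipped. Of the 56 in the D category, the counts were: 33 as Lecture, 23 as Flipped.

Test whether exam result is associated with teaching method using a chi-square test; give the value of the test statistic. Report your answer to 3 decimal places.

Row totals: 71, 42, 47, 56. Column totals: 137, 79. Grand total N = 216.
Expected counts (row total × column total / N):
  A, Lecture: 71×137/216 = 45.0324
  A, Flipped: 71×79/216 = 25.9676
  B, Lecture: 42×137/216 = 26.6389
  B, Flipped: 42×79/216 = 15.3611
  C, Lecture: 47×137/216 = 29.8102
  C, Flipped: 47×79/216 = 17.1898
  D, Lecture: 56×137/216 = 35.5185
  D, Flipped: 56×79/216 = 20.4815
Contributions (O − E)²/E:
  (39 − 45.0324)²/45.0324 = 0.8081
  (32 − 25.9676)²/25.9676 = 1.4014
  (25 − 26.6389)²/26.6389 = 0.1008
  (17 − 15.3611)²/15.3611 = 0.1749
  (40 − 29.8102)²/29.8102 = 3.4831
  (7 − 17.1898)²/17.1898 = 6.0403
  (33 − 35.5185)²/35.5185 = 0.1786
  (23 − 20.4815)²/20.4815 = 0.3097
χ² = 0.8081 + 1.4014 + 0.1008 + 0.1749 + 3.4831 + 6.0403 + 0.1786 + 0.3097 = 12.497

12.497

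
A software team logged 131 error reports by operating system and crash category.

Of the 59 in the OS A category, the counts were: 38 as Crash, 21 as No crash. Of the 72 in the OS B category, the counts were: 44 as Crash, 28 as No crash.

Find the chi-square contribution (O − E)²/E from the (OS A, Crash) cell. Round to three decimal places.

Row total (OS A) = 59; column total (Crash) = 82; N = 131.
Expected count E = 59 × 82 / 131 = 36.9313.
Contribution = (O − E)²/E = (38 − 36.9313)² / 36.9313 = 0.031.

0.031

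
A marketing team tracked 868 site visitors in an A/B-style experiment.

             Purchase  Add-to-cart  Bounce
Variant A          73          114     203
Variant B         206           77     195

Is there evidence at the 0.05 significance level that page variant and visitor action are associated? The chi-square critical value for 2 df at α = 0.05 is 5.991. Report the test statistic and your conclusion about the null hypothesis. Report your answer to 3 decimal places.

Row totals: 390, 478. Column totals: 279, 191, 398. Grand total N = 868.
Expected counts (row total × column total / N):
  Variant A, Purchase: 390×279/868 = 125.3571
  Variant A, Add-to-cart: 390×191/868 = 85.8180
  Variant A, Bounce: 390×398/868 = 178.8249
  Variant B, Purchase: 478×279/868 = 153.6429
  Variant B, Add-to-cart: 478×191/868 = 105.1820
  Variant B, Bounce: 478×398/868 = 219.1751
Contributions (O − E)²/E:
  (73 − 125.3571)²/125.3571 = 21.8677
  (114 − 85.8180)²/85.8180 = 9.2548
  (203 − 178.8249)²/178.8249 = 3.2682
  (206 − 153.6429)²/153.6429 = 17.8418
  (77 − 105.1820)²/105.1820 = 7.5510
  (195 − 219.1751)²/219.1751 = 2.6665
χ² = 21.8677 + 9.2548 + 3.2682 + 17.8418 + 7.5510 + 2.6665 = 62.450
df = (2−1)(3−1) = 2. Since 62.450 > 5.991, reject the null hypothesis of independence at α = 0.05.

62.450; reject H₀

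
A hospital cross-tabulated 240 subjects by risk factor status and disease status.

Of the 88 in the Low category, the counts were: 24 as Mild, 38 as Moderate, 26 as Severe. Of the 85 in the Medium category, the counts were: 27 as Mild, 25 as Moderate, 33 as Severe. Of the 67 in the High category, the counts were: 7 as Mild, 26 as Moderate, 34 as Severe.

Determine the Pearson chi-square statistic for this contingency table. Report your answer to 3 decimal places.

14.297

Row totals: 88, 85, 67. Column totals: 58, 89, 93. Grand total N = 240.
Expected counts (row total × column total / N):
  Low, Mild: 88×58/240 = 21.26667
  Low, Moderate: 88×89/240 = 32.63333
  Low, Severe: 88×93/240 = 34.10000
  Medium, Mild: 85×58/240 = 20.54167
  Medium, Moderate: 85×89/240 = 31.52083
  Medium, Severe: 85×93/240 = 32.93750
  High, Mild: 67×58/240 = 16.19167
  High, Moderate: 67×89/240 = 24.84583
  High, Severe: 67×93/240 = 25.96250
Contributions (O − E)²/E:
  (24 − 21.26667)²/21.26667 = 0.3513
  (38 − 32.63333)²/32.63333 = 0.8826
  (26 − 34.10000)²/34.10000 = 1.9240
  (27 − 20.54167)²/20.54167 = 2.0305
  (25 − 31.52083)²/31.52083 = 1.3490
  (33 − 32.93750)²/32.93750 = 0.0001
  (7 − 16.19167)²/16.19167 = 5.2179
  (26 − 24.84583)²/24.84583 = 0.0536
  (34 − 25.96250)²/25.96250 = 2.4883
χ² = 0.3513 + 0.8826 + 1.9240 + 2.0305 + 1.3490 + 0.0001 + 5.2179 + 0.0536 + 2.4883 = 14.297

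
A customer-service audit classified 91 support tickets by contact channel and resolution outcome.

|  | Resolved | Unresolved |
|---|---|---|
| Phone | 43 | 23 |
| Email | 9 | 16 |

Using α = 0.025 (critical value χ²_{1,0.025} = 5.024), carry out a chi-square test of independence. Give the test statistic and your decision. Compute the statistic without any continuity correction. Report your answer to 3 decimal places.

6.292; reject H₀

Row totals: 66, 25. Column totals: 52, 39. Grand total N = 91.
Expected counts (row total × column total / N):
  Phone, Resolved: 66×52/91 = 37.7143
  Phone, Unresolved: 66×39/91 = 28.2857
  Email, Resolved: 25×52/91 = 14.2857
  Email, Unresolved: 25×39/91 = 10.7143
Contributions (O − E)²/E:
  (43 − 37.7143)²/37.7143 = 0.7408
  (23 − 28.2857)²/28.2857 = 0.9877
  (9 − 14.2857)²/14.2857 = 1.9557
  (16 − 10.7143)²/10.7143 = 2.6076
χ² = 0.7408 + 0.9877 + 1.9557 + 2.6076 = 6.292
df = (2−1)(2−1) = 1. Since 6.292 > 5.024, reject the null hypothesis of independence at α = 0.025.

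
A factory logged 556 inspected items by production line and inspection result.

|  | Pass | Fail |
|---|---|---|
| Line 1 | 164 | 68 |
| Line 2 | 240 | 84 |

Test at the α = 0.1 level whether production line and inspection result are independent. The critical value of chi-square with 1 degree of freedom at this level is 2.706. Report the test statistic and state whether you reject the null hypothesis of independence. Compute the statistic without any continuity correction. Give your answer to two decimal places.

0.78; fail to reject H₀

Row totals: 232, 324. Column totals: 404, 152. Grand total N = 556.
Expected counts (row total × column total / N):
  Line 1, Pass: 232×404/556 = 168.576
  Line 1, Fail: 232×152/556 = 63.424
  Line 2, Pass: 324×404/556 = 235.424
  Line 2, Fail: 324×152/556 = 88.576
Contributions (O − E)²/E:
  (164 − 168.576)²/168.576 = 0.1242
  (68 − 63.424)²/63.424 = 0.3302
  (240 − 235.424)²/235.424 = 0.0889
  (84 − 88.576)²/88.576 = 0.2364
χ² = 0.1242 + 0.3302 + 0.0889 + 0.2364 = 0.78
df = (2−1)(2−1) = 1. Since 0.78 < 2.706, fail to reject the null hypothesis of independence at α = 0.1.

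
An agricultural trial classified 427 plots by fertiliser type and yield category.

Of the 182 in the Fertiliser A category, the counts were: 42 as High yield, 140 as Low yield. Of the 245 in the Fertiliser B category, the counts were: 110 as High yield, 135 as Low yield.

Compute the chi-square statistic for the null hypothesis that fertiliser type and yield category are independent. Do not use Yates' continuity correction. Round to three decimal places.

21.689

Row totals: 182, 245. Column totals: 152, 275. Grand total N = 427.
Expected counts (row total × column total / N):
  Fertiliser A, High yield: 182×152/427 = 64.7869
  Fertiliser A, Low yield: 182×275/427 = 117.2131
  Fertiliser B, High yield: 245×152/427 = 87.2131
  Fertiliser B, Low yield: 245×275/427 = 157.7869
Contributions (O − E)²/E:
  (42 − 64.7869)²/64.7869 = 8.0146
  (140 − 117.2131)²/117.2131 = 4.4299
  (110 − 87.2131)²/87.2131 = 5.9537
  (135 − 157.7869)²/157.7869 = 3.2908
χ² = 8.0146 + 4.4299 + 5.9537 + 3.2908 = 21.689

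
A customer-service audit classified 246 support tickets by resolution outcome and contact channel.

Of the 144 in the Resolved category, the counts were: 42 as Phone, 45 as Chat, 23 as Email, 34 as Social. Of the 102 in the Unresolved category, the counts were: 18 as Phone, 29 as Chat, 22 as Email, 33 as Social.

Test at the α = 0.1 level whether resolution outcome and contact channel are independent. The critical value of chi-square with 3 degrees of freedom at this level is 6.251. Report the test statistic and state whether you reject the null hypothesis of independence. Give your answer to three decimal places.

6.104; fail to reject H₀

Row totals: 144, 102. Column totals: 60, 74, 45, 67. Grand total N = 246.
Expected counts (row total × column total / N):
  Resolved, Phone: 144×60/246 = 35.1220
  Resolved, Chat: 144×74/246 = 43.3171
  Resolved, Email: 144×45/246 = 26.3415
  Resolved, Social: 144×67/246 = 39.2195
  Unresolved, Phone: 102×60/246 = 24.8780
  Unresolved, Chat: 102×74/246 = 30.6829
  Unresolved, Email: 102×45/246 = 18.6585
  Unresolved, Social: 102×67/246 = 27.7805
Contributions (O − E)²/E:
  (42 − 35.1220)²/35.1220 = 1.3469
  (45 − 43.3171)²/43.3171 = 0.0654
  (23 − 26.3415)²/26.3415 = 0.4239
  (34 − 39.2195)²/39.2195 = 0.6946
  (18 − 24.8780)²/24.8780 = 1.9016
  (29 − 30.6829)²/30.6829 = 0.0923
  (22 − 18.6585)²/18.6585 = 0.5984
  (33 − 27.7805)²/27.7805 = 0.9807
χ² = 1.3469 + 0.0654 + 0.4239 + 0.6946 + 1.9016 + 0.0923 + 0.5984 + 0.9807 = 6.104
df = (2−1)(4−1) = 3. Since 6.104 < 6.251, fail to reject the null hypothesis of independence at α = 0.1.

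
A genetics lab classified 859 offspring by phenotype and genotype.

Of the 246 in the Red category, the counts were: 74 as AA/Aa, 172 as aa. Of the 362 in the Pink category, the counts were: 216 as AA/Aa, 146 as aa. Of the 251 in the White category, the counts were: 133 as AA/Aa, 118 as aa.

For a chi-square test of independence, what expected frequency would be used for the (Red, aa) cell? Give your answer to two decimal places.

124.86

Row total (Red) = 246; column total (aa) = 436; grand total N = 859.
Expected count = (row total × column total) / N = 246 × 436 / 859 = 124.86.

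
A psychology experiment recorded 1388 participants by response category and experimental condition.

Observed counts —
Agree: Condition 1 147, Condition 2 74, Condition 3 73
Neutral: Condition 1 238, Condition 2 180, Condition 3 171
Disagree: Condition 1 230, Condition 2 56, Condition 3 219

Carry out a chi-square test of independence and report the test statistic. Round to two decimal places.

Row totals: 294, 589, 505. Column totals: 615, 310, 463. Grand total N = 1388.
Expected counts (row total × column total / N):
  Agree, Condition 1: 294×615/1388 = 130.267
  Agree, Condition 2: 294×310/1388 = 65.663
  Agree, Condition 3: 294×463/1388 = 98.071
  Neutral, Condition 1: 589×615/1388 = 260.976
  Neutral, Condition 2: 589×310/1388 = 131.549
  Neutral, Condition 3: 589×463/1388 = 196.475
  Disagree, Condition 1: 505×615/1388 = 223.757
  Disagree, Condition 2: 505×310/1388 = 112.788
  Disagree, Condition 3: 505×463/1388 = 168.455
Contributions (O − E)²/E:
  (147 − 130.267)²/130.267 = 2.1494
  (74 − 65.663)²/65.663 = 1.0585
  (73 − 98.071)²/98.071 = 6.4092
  (238 − 260.976)²/260.976 = 2.0228
  (180 − 131.549)²/131.549 = 17.8451
  (171 − 196.475)²/196.475 = 3.3031
  (230 − 223.757)²/223.757 = 0.1742
  (56 − 112.788)²/112.788 = 28.5924
  (219 − 168.455)²/168.455 = 15.1661
χ² = 2.1494 + 1.0585 + 6.4092 + 2.0228 + 17.8451 + 3.3031 + 0.1742 + 28.5924 + 15.1661 = 76.72

76.72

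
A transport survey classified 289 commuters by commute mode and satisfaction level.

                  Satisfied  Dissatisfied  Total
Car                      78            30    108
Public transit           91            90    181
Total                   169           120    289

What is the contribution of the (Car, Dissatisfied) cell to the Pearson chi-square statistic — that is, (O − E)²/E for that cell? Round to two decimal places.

Row total (Car) = 108; column total (Dissatisfied) = 120; N = 289.
Expected count E = 108 × 120 / 289 = 44.844.
Contribution = (O − E)²/E = (30 − 44.844)² / 44.844 = 4.91.

4.91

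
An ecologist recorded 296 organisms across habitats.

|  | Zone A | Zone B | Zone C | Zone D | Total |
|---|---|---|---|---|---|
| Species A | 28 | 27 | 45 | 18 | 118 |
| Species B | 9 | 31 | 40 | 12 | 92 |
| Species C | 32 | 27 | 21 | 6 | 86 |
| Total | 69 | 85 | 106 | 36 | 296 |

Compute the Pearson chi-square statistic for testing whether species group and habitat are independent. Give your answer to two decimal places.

24.46

Grand total N = 296.
Expected counts (row total × column total / N):
  Species A, Zone A: 118×69/296 = 27.507
  Species A, Zone B: 118×85/296 = 33.885
  Species A, Zone C: 118×106/296 = 42.257
  Species A, Zone D: 118×36/296 = 14.351
  Species B, Zone A: 92×69/296 = 21.446
  Species B, Zone B: 92×85/296 = 26.419
  Species B, Zone C: 92×106/296 = 32.946
  Species B, Zone D: 92×36/296 = 11.189
  Species C, Zone A: 86×69/296 = 20.047
  Species C, Zone B: 86×85/296 = 24.696
  Species C, Zone C: 86×106/296 = 30.797
  Species C, Zone D: 86×36/296 = 10.459
Contributions (O − E)²/E:
  (28 − 27.507)²/27.507 = 0.0088
  (27 − 33.885)²/33.885 = 1.3989
  (45 − 42.257)²/42.257 = 0.1781
  (18 − 14.351)²/14.351 = 0.9278
  (9 − 21.446)²/21.446 = 7.2229
  (31 − 26.419)²/26.419 = 0.7943
  (40 − 32.946)²/32.946 = 1.5103
  (12 − 11.189)²/11.189 = 0.0588
  (32 − 20.047)²/20.047 = 7.1270
  (27 − 24.696)²/24.696 = 0.2150
  (21 − 30.797)²/30.797 = 3.1166
  (6 − 10.459)²/10.459 = 1.9010
χ² = 0.0088 + 1.3989 + 0.1781 + 0.9278 + 7.2229 + 0.7943 + 1.5103 + 0.0588 + 7.1270 + 0.2150 + 3.1166 + 1.9010 = 24.46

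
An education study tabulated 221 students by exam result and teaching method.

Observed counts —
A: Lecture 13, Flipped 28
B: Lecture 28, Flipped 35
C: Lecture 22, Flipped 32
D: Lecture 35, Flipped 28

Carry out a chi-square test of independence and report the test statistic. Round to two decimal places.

Row totals: 41, 63, 54, 63. Column totals: 98, 123. Grand total N = 221.
Expected counts (row total × column total / N):
  A, Lecture: 41×98/221 = 18.181
  A, Flipped: 41×123/221 = 22.819
  B, Lecture: 63×98/221 = 27.937
  B, Flipped: 63×123/221 = 35.063
  C, Lecture: 54×98/221 = 23.946
  C, Flipped: 54×123/221 = 30.054
  D, Lecture: 63×98/221 = 27.937
  D, Flipped: 63×123/221 = 35.063
Contributions (O − E)²/E:
  (13 − 18.181)²/18.181 = 1.4764
  (28 − 22.819)²/22.819 = 1.1763
  (28 − 27.937)²/27.937 = 0.0001
  (35 − 35.063)²/35.063 = 0.0001
  (22 − 23.946)²/23.946 = 0.1581
  (32 − 30.054)²/30.054 = 0.1260
  (35 − 27.937)²/27.937 = 1.7857
  (28 − 35.063)²/35.063 = 1.4228
χ² = 1.4764 + 1.1763 + 0.0001 + 0.0001 + 0.1581 + 0.1260 + 1.7857 + 1.4228 = 6.15

6.15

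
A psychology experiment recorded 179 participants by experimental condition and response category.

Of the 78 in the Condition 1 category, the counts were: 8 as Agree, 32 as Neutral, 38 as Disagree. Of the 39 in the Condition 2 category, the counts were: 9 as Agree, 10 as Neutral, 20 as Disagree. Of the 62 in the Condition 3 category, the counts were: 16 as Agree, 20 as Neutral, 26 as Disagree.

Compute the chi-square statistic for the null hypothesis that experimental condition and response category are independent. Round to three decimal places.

Row totals: 78, 39, 62. Column totals: 33, 62, 84. Grand total N = 179.
Expected counts (row total × column total / N):
  Condition 1, Agree: 78×33/179 = 14.3799
  Condition 1, Neutral: 78×62/179 = 27.0168
  Condition 1, Disagree: 78×84/179 = 36.6034
  Condition 2, Agree: 39×33/179 = 7.1899
  Condition 2, Neutral: 39×62/179 = 13.5084
  Condition 2, Disagree: 39×84/179 = 18.3017
  Condition 3, Agree: 62×33/179 = 11.4302
  Condition 3, Neutral: 62×62/179 = 21.4749
  Condition 3, Disagree: 62×84/179 = 29.0950
Contributions (O − E)²/E:
  (8 − 14.3799)²/14.3799 = 2.8306
  (32 − 27.0168)²/27.0168 = 0.9191
  (38 − 36.6034)²/36.6034 = 0.0533
  (9 − 7.1899)²/7.1899 = 0.4557
  (10 − 13.5084)²/13.5084 = 0.9112
  (20 − 18.3017)²/18.3017 = 0.1576
  (16 − 11.4302)²/11.4302 = 1.8270
  (20 − 21.4749)²/21.4749 = 0.1013
  (26 − 29.0950)²/29.0950 = 0.3292
χ² = 2.8306 + 0.9191 + 0.0533 + 0.4557 + 0.9112 + 0.1576 + 1.8270 + 0.1013 + 0.3292 = 7.585

7.585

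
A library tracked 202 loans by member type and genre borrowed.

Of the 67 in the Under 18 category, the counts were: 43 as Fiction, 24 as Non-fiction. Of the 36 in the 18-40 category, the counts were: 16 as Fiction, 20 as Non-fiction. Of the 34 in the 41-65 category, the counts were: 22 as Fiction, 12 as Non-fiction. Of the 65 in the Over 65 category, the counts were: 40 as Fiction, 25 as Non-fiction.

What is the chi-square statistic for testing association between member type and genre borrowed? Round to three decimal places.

Row totals: 67, 36, 34, 65. Column totals: 121, 81. Grand total N = 202.
Expected counts (row total × column total / N):
  Under 18, Fiction: 67×121/202 = 40.1337
  Under 18, Non-fiction: 67×81/202 = 26.8663
  18-40, Fiction: 36×121/202 = 21.5644
  18-40, Non-fiction: 36×81/202 = 14.4356
  41-65, Fiction: 34×121/202 = 20.3663
  41-65, Non-fiction: 34×81/202 = 13.6337
  Over 65, Fiction: 65×121/202 = 38.9356
  Over 65, Non-fiction: 65×81/202 = 26.0644
Contributions (O − E)²/E:
  (43 − 40.1337)²/40.1337 = 0.2047
  (24 − 26.8663)²/26.8663 = 0.3058
  (16 − 21.5644)²/21.5644 = 1.4358
  (20 − 14.4356)²/14.4356 = 2.1449
  (22 − 20.3663)²/20.3663 = 0.1310
  (12 − 13.6337)²/13.6337 = 0.1958
  (40 − 38.9356)²/38.9356 = 0.0291
  (25 − 26.0644)²/26.0644 = 0.0435
χ² = 0.2047 + 0.3058 + 1.4358 + 2.1449 + 0.1310 + 0.1958 + 0.0291 + 0.0435 = 4.491

4.491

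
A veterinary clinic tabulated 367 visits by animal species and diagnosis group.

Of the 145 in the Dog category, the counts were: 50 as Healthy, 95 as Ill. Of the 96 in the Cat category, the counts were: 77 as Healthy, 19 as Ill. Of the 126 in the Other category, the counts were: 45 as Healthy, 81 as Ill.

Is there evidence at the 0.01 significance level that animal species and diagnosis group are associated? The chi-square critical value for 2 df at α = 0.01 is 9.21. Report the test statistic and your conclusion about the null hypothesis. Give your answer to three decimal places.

58.080; reject H₀

Row totals: 145, 96, 126. Column totals: 172, 195. Grand total N = 367.
Expected counts (row total × column total / N):
  Dog, Healthy: 145×172/367 = 67.9564
  Dog, Ill: 145×195/367 = 77.0436
  Cat, Healthy: 96×172/367 = 44.9918
  Cat, Ill: 96×195/367 = 51.0082
  Other, Healthy: 126×172/367 = 59.0518
  Other, Ill: 126×195/367 = 66.9482
Contributions (O − E)²/E:
  (50 − 67.9564)²/67.9564 = 4.7447
  (95 − 77.0436)²/77.0436 = 4.1851
  (77 − 44.9918)²/44.9918 = 22.7714
  (19 − 51.0082)²/51.0082 = 20.0855
  (45 − 59.0518)²/59.0518 = 3.3437
  (81 − 66.9482)²/66.9482 = 2.9493
χ² = 4.7447 + 4.1851 + 22.7714 + 20.0855 + 3.3437 + 2.9493 = 58.080
df = (3−1)(2−1) = 2. Since 58.080 > 9.21, reject the null hypothesis of independence at α = 0.01.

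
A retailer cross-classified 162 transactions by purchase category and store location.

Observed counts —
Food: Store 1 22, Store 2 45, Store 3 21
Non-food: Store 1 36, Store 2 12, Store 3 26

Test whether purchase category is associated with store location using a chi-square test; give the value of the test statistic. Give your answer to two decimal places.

21.97

Row totals: 88, 74. Column totals: 58, 57, 47. Grand total N = 162.
Expected counts (row total × column total / N):
  Food, Store 1: 88×58/162 = 31.506
  Food, Store 2: 88×57/162 = 30.963
  Food, Store 3: 88×47/162 = 25.531
  Non-food, Store 1: 74×58/162 = 26.494
  Non-food, Store 2: 74×57/162 = 26.037
  Non-food, Store 3: 74×47/162 = 21.469
Contributions (O − E)²/E:
  (22 − 31.506)²/31.506 = 2.8682
  (45 − 30.963)²/30.963 = 6.3636
  (21 − 25.531)²/25.531 = 0.8041
  (36 − 26.494)²/26.494 = 3.4107
  (12 − 26.037)²/26.037 = 7.5676
  (26 − 21.469)²/21.469 = 0.9563
χ² = 2.8682 + 6.3636 + 0.8041 + 3.4107 + 7.5676 + 0.9563 = 21.97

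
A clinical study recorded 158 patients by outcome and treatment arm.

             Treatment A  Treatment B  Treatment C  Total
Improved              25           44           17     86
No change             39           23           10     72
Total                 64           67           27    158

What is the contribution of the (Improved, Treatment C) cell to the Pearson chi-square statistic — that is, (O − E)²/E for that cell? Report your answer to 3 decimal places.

Row total (Improved) = 86; column total (Treatment C) = 27; N = 158.
Expected count E = 86 × 27 / 158 = 14.6962.
Contribution = (O − E)²/E = (17 − 14.6962)² / 14.6962 = 0.361.

0.361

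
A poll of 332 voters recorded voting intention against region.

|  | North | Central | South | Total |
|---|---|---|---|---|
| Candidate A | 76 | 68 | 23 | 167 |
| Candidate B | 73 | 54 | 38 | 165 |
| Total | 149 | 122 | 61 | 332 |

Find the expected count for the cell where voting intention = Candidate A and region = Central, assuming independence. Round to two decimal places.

61.37

Row total (Candidate A) = 167; column total (Central) = 122; grand total N = 332.
Expected count = (row total × column total) / N = 167 × 122 / 332 = 61.37.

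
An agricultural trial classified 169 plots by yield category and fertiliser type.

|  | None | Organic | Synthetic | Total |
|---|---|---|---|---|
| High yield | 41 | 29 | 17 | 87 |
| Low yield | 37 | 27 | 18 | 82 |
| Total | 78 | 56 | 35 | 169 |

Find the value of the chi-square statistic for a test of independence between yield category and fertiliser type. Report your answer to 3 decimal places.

Grand total N = 169.
Expected counts (row total × column total / N):
  High yield, None: 87×78/169 = 40.1538
  High yield, Organic: 87×56/169 = 28.8284
  High yield, Synthetic: 87×35/169 = 18.0178
  Low yield, None: 82×78/169 = 37.8462
  Low yield, Organic: 82×56/169 = 27.1716
  Low yield, Synthetic: 82×35/169 = 16.9822
Contributions (O − E)²/E:
  (41 − 40.1538)²/40.1538 = 0.0178
  (29 − 28.8284)²/28.8284 = 0.0010
  (17 − 18.0178)²/18.0178 = 0.0575
  (37 − 37.8462)²/37.8462 = 0.0189
  (27 − 27.1716)²/27.1716 = 0.0011
  (18 − 16.9822)²/16.9822 = 0.0610
χ² = 0.0178 + 0.0010 + 0.0575 + 0.0189 + 0.0011 + 0.0610 = 0.157

0.157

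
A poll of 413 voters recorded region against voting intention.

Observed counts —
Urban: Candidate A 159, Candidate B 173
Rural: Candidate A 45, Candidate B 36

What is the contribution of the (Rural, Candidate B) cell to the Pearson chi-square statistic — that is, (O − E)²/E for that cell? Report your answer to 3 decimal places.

0.608

Row total (Rural) = 81; column total (Candidate B) = 209; N = 413.
Expected count E = 81 × 209 / 413 = 40.9903.
Contribution = (O − E)²/E = (36 − 40.9903)² / 40.9903 = 0.608.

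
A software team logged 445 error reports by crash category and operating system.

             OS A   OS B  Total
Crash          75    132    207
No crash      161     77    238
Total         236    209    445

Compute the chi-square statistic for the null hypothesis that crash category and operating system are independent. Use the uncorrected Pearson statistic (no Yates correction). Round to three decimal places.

43.866

Grand total N = 445.
Expected counts (row total × column total / N):
  Crash, OS A: 207×236/445 = 109.7798
  Crash, OS B: 207×209/445 = 97.2202
  No crash, OS A: 238×236/445 = 126.2202
  No crash, OS B: 238×209/445 = 111.7798
Contributions (O − E)²/E:
  (75 − 109.7798)²/109.7798 = 11.0187
  (132 − 97.2202)²/97.2202 = 12.4422
  (161 − 126.2202)²/126.2202 = 9.5835
  (77 − 111.7798)²/111.7798 = 10.8216
χ² = 11.0187 + 12.4422 + 9.5835 + 10.8216 = 43.866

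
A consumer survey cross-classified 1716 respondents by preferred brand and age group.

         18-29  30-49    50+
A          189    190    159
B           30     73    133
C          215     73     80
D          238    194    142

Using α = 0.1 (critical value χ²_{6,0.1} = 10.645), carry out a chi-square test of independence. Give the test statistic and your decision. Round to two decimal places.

168.03; reject H₀

Row totals: 538, 236, 368, 574. Column totals: 672, 530, 514. Grand total N = 1716.
Expected counts (row total × column total / N):
  A, 18-29: 538×672/1716 = 210.685
  A, 30-49: 538×530/1716 = 166.166
  A, 50+: 538×514/1716 = 161.149
  B, 18-29: 236×672/1716 = 92.420
  B, 30-49: 236×530/1716 = 72.890
  B, 50+: 236×514/1716 = 70.690
  C, 18-29: 368×672/1716 = 144.112
  C, 30-49: 368×530/1716 = 113.660
  C, 50+: 368×514/1716 = 110.228
  D, 18-29: 574×672/1716 = 224.783
  D, 30-49: 574×530/1716 = 177.284
  D, 50+: 574×514/1716 = 171.932
Contributions (O − E)²/E:
  (189 − 210.685)²/210.685 = 2.2320
  (190 − 166.166)²/166.166 = 3.4186
  (159 − 161.149)²/161.149 = 0.0287
  (30 − 92.420)²/92.420 = 42.1582
  (73 − 72.890)²/72.890 = 0.0002
  (133 − 70.690)²/70.690 = 54.9234
  (215 − 144.112)²/144.112 = 34.8695
  (73 − 113.660)²/113.660 = 14.5454
  (80 − 110.228)²/110.228 = 8.2895
  (238 − 224.783)²/224.783 = 0.7771
  (194 − 177.284)²/177.284 = 1.5761
  (142 − 171.932)²/171.932 = 5.2109
χ² = 2.2320 + 3.4186 + 0.0287 + 42.1582 + 0.0002 + 54.9234 + 34.8695 + 14.5454 + 8.2895 + 0.7771 + 1.5761 + 5.2109 = 168.03
df = (4−1)(3−1) = 6. Since 168.03 > 10.645, reject the null hypothesis of independence at α = 0.1.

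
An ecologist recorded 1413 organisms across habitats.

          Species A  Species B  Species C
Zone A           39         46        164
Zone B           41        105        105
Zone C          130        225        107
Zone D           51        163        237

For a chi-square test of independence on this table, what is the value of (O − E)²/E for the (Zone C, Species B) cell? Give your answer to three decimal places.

13.494

Row total (Zone C) = 462; column total (Species B) = 539; N = 1413.
Expected count E = 462 × 539 / 1413 = 176.23355.
Contribution = (O − E)²/E = (225 − 176.23355)² / 176.23355 = 13.494.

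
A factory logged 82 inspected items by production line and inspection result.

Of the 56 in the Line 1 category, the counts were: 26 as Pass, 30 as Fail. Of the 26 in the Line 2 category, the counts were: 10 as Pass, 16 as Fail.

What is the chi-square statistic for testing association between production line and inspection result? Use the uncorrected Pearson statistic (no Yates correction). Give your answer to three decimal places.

0.458

Row totals: 56, 26. Column totals: 36, 46. Grand total N = 82.
Expected counts (row total × column total / N):
  Line 1, Pass: 56×36/82 = 24.5854
  Line 1, Fail: 56×46/82 = 31.4146
  Line 2, Pass: 26×36/82 = 11.4146
  Line 2, Fail: 26×46/82 = 14.5854
Contributions (O − E)²/E:
  (26 − 24.5854)²/24.5854 = 0.0814
  (30 − 31.4146)²/31.4146 = 0.0637
  (10 − 11.4146)²/11.4146 = 0.1753
  (16 − 14.5854)²/14.5854 = 0.1372
χ² = 0.0814 + 0.0637 + 0.1753 + 0.1372 = 0.458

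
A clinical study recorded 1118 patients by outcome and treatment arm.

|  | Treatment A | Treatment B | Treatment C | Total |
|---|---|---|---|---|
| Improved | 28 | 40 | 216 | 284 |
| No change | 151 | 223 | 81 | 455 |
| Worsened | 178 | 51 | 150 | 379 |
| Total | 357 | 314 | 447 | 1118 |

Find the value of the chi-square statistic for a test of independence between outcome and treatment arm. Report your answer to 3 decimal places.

338.457

Grand total N = 1118.
Expected counts (row total × column total / N):
  Improved, Treatment A: 284×357/1118 = 90.6869
  Improved, Treatment B: 284×314/1118 = 79.7639
  Improved, Treatment C: 284×447/1118 = 113.5492
  No change, Treatment A: 455×357/1118 = 145.2907
  No change, Treatment B: 455×314/1118 = 127.7907
  No change, Treatment C: 455×447/1118 = 181.9186
  Worsened, Treatment A: 379×357/1118 = 121.0224
  Worsened, Treatment B: 379×314/1118 = 106.4454
  Worsened, Treatment C: 379×447/1118 = 151.5322
Contributions (O − E)²/E:
  (28 − 90.6869)²/90.6869 = 43.3320
  (40 − 79.7639)²/79.7639 = 19.8231
  (216 − 113.5492)²/113.5492 = 92.4372
  (151 − 145.2907)²/145.2907 = 0.2244
  (223 − 127.7907)²/127.7907 = 70.9348
  (81 − 181.9186)²/181.9186 = 55.9842
  (178 − 121.0224)²/121.0224 = 26.8252
  (51 − 106.4454)²/106.4454 = 28.8805
  (150 − 151.5322)²/151.5322 = 0.0155
χ² = 43.3320 + 19.8231 + 92.4372 + 0.2244 + 70.9348 + 55.9842 + 26.8252 + 28.8805 + 0.0155 = 338.457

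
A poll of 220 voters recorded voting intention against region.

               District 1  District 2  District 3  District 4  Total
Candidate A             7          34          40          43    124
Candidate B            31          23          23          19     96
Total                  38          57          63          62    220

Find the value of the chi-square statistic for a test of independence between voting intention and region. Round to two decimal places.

Grand total N = 220.
Expected counts (row total × column total / N):
  Candidate A, District 1: 124×38/220 = 21.418
  Candidate A, District 2: 124×57/220 = 32.127
  Candidate A, District 3: 124×63/220 = 35.509
  Candidate A, District 4: 124×62/220 = 34.945
  Candidate B, District 1: 96×38/220 = 16.582
  Candidate B, District 2: 96×57/220 = 24.873
  Candidate B, District 3: 96×63/220 = 27.491
  Candidate B, District 4: 96×62/220 = 27.055
Contributions (O − E)²/E:
  (7 − 21.418)²/21.418 = 9.7058
  (34 − 32.127)²/32.127 = 0.1092
  (40 − 35.509)²/35.509 = 0.5680
  (43 − 34.945)²/34.945 = 1.8567
  (31 − 16.582)²/16.582 = 12.5364
  (23 − 24.873)²/24.873 = 0.1410
  (23 − 27.491)²/27.491 = 0.7337
  (19 − 27.055)²/27.055 = 2.3982
χ² = 9.7058 + 0.1092 + 0.5680 + 1.8567 + 12.5364 + 0.1410 + 0.7337 + 2.3982 = 28.05

28.05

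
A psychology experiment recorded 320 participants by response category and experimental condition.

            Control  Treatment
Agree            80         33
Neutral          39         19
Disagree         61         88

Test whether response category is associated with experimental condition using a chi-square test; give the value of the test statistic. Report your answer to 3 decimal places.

Row totals: 113, 58, 149. Column totals: 180, 140. Grand total N = 320.
Expected counts (row total × column total / N):
  Agree, Control: 113×180/320 = 63.5625
  Agree, Treatment: 113×140/320 = 49.4375
  Neutral, Control: 58×180/320 = 32.6250
  Neutral, Treatment: 58×140/320 = 25.3750
  Disagree, Control: 149×180/320 = 83.8125
  Disagree, Treatment: 149×140/320 = 65.1875
Contributions (O − E)²/E:
  (80 − 63.5625)²/63.5625 = 4.2508
  (33 − 49.4375)²/49.4375 = 5.4653
  (39 − 32.6250)²/32.6250 = 1.2457
  (19 − 25.3750)²/25.3750 = 1.6016
  (61 − 83.8125)²/83.8125 = 6.2092
  (88 − 65.1875)²/65.1875 = 7.9833
χ² = 4.2508 + 5.4653 + 1.2457 + 1.6016 + 6.2092 + 7.9833 = 26.756

26.756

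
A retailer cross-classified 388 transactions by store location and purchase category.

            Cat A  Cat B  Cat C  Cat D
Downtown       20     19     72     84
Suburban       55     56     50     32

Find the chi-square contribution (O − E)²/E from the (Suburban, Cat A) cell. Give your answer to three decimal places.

8.391

Row total (Suburban) = 193; column total (Cat A) = 75; N = 388.
Expected count E = 193 × 75 / 388 = 37.3067.
Contribution = (O − E)²/E = (55 − 37.3067)² / 37.3067 = 8.391.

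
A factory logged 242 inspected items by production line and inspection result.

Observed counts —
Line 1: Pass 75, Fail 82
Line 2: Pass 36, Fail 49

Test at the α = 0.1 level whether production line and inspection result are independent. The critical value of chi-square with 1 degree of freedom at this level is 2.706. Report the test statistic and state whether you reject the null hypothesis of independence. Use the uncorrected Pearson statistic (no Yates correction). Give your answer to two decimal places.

Row totals: 157, 85. Column totals: 111, 131. Grand total N = 242.
Expected counts (row total × column total / N):
  Line 1, Pass: 157×111/242 = 72.012
  Line 1, Fail: 157×131/242 = 84.988
  Line 2, Pass: 85×111/242 = 38.988
  Line 2, Fail: 85×131/242 = 46.012
Contributions (O − E)²/E:
  (75 − 72.012)²/72.012 = 0.1240
  (82 − 84.988)²/84.988 = 0.1051
  (36 − 38.988)²/38.988 = 0.2290
  (49 − 46.012)²/46.012 = 0.1940
χ² = 0.1240 + 0.1051 + 0.2290 + 0.1940 = 0.65
df = (2−1)(2−1) = 1. Since 0.65 < 2.706, fail to reject the null hypothesis of independence at α = 0.1.

0.65; fail to reject H₀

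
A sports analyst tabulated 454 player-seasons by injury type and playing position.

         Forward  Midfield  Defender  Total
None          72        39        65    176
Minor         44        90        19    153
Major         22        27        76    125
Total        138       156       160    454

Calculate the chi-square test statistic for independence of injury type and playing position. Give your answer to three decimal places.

Grand total N = 454.
Expected counts (row total × column total / N):
  None, Forward: 176×138/454 = 53.4978
  None, Midfield: 176×156/454 = 60.4758
  None, Defender: 176×160/454 = 62.0264
  Minor, Forward: 153×138/454 = 46.5066
  Minor, Midfield: 153×156/454 = 52.5727
  Minor, Defender: 153×160/454 = 53.9207
  Major, Forward: 125×138/454 = 37.9956
  Major, Midfield: 125×156/454 = 42.9515
  Major, Defender: 125×160/454 = 44.0529
Contributions (O − E)²/E:
  (72 − 53.4978)²/53.4978 = 6.3990
  (39 − 60.4758)²/60.4758 = 7.6264
  (65 − 62.0264)²/62.0264 = 0.1426
  (44 − 46.5066)²/46.5066 = 0.1351
  (90 − 52.5727)²/52.5727 = 26.6451
  (19 − 53.9207)²/53.9207 = 22.6157
  (22 − 37.9956)²/37.9956 = 6.7339
  (27 − 42.9515)²/42.9515 = 5.9241
  (76 − 44.0529)²/44.0529 = 23.1680
χ² = 6.3990 + 7.6264 + 0.1426 + 0.1351 + 26.6451 + 22.6157 + 6.7339 + 5.9241 + 23.1680 = 99.390

99.390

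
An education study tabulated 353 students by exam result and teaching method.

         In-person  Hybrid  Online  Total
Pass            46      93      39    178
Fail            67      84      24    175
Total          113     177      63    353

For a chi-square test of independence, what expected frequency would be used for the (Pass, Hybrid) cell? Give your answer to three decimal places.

Row total (Pass) = 178; column total (Hybrid) = 177; grand total N = 353.
Expected count = (row total × column total) / N = 178 × 177 / 353 = 89.252.

89.252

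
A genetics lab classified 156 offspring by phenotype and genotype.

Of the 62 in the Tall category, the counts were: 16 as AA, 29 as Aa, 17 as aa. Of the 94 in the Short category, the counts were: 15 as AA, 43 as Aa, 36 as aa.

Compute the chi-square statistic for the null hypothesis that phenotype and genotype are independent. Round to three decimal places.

Row totals: 62, 94. Column totals: 31, 72, 53. Grand total N = 156.
Expected counts (row total × column total / N):
  Tall, AA: 62×31/156 = 12.3205
  Tall, Aa: 62×72/156 = 28.6154
  Tall, aa: 62×53/156 = 21.0641
  Short, AA: 94×31/156 = 18.6795
  Short, Aa: 94×72/156 = 43.3846
  Short, aa: 94×53/156 = 31.9359
Contributions (O − E)²/E:
  (16 − 12.3205)²/12.3205 = 1.0989
  (29 − 28.6154)²/28.6154 = 0.0052
  (17 − 21.0641)²/21.0641 = 0.7841
  (15 − 18.6795)²/18.6795 = 0.7248
  (43 − 43.3846)²/43.3846 = 0.0034
  (36 − 31.9359)²/31.9359 = 0.5172
χ² = 1.0989 + 0.0052 + 0.7841 + 0.7248 + 0.0034 + 0.5172 = 3.134

3.134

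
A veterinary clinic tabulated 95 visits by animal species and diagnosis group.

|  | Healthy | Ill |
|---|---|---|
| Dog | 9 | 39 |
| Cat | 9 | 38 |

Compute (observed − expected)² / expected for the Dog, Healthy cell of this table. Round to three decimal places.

0.001

Row total (Dog) = 48; column total (Healthy) = 18; N = 95.
Expected count E = 48 × 18 / 95 = 9.0947.
Contribution = (O − E)²/E = (9 − 9.0947)² / 9.0947 = 0.001.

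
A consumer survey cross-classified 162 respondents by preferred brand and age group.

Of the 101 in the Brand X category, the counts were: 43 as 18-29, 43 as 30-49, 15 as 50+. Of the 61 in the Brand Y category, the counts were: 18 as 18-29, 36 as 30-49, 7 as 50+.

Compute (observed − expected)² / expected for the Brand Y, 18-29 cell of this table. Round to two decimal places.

1.08

Row total (Brand Y) = 61; column total (18-29) = 61; N = 162.
Expected count E = 61 × 61 / 162 = 22.9691.
Contribution = (O − E)²/E = (18 − 22.9691)² / 22.9691 = 1.08.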